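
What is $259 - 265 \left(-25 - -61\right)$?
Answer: $-9281$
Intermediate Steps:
$259 - 265 \left(-25 - -61\right) = 259 - 265 \left(-25 + 61\right) = 259 - 9540 = -9281$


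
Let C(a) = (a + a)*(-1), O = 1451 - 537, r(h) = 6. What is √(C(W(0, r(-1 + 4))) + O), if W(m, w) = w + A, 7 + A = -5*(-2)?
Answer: 8*√14 ≈ 29.933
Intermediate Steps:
A = 3 (A = -7 - 5*(-2) = -7 + 10 = 3)
W(m, w) = 3 + w (W(m, w) = w + 3 = 3 + w)
O = 914
C(a) = -2*a (C(a) = (2*a)*(-1) = -2*a)
√(C(W(0, r(-1 + 4))) + O) = √(-2*(3 + 6) + 914) = √(-2*9 + 914) = √(-18 + 914) = √896 = 8*√14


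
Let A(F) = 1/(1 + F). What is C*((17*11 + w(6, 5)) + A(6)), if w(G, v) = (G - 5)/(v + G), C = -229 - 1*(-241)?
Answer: 173004/77 ≈ 2246.8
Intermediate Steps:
C = 12 (C = -229 + 241 = 12)
w(G, v) = (-5 + G)/(G + v)
C*((17*11 + w(6, 5)) + A(6)) = 12*((17*11 + (-5 + 6)/(6 + 5)) + 1/(1 + 6)) = 12*((187 + 1/11) + 1/7) = 12*(2058/11 + 1/7) = 12*(14417/77) = 173004/77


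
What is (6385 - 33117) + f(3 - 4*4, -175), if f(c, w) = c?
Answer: -26745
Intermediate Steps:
(6385 - 33117) + f(3 - 4*4, -175) = (6385 - 33117) + (3 - 4*4) = -26732 + (3 - 16) = -26732 - 13 = -26745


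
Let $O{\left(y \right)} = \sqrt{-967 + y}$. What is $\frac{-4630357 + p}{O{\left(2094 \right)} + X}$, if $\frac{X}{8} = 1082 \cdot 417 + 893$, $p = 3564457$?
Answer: $- \frac{3855036266400}{13080489955289} + \frac{7461300 \sqrt{23}}{13080489955289} \approx -0.29471$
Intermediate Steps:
$X = 3616696$ ($X = 8 \left(1082 \cdot 417 + 893\right) = 8 \left(451194 + 893\right) = 8 \cdot 452087 = 3616696$)
$\frac{-4630357 + p}{O{\left(2094 \right)} + X} = \frac{-4630357 + 3564457}{\sqrt{-967 + 2094} + 3616696} = - \frac{1065900}{\sqrt{1127} + 3616696} = - \frac{1065900}{7 \sqrt{23} + 3616696} = - \frac{1065900}{3616696 + 7 \sqrt{23}}$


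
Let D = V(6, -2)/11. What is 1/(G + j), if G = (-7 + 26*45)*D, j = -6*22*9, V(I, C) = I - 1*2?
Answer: -11/8416 ≈ -0.0013070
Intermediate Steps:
V(I, C) = -2 + I (V(I, C) = I - 2 = -2 + I)
j = -1188 (j = -132*9 = -1188)
D = 4/11 (D = (-2 + 6)/11 = 4*(1/11) = 4/11 ≈ 0.36364)
G = 4652/11 (G = (-7 + 26*45)*(4/11) = (-7 + 1170)*(4/11) = 1163*(4/11) = 4652/11 ≈ 422.91)
1/(G + j) = 1/(4652/11 - 1188) = 1/(-8416/11) = -11/8416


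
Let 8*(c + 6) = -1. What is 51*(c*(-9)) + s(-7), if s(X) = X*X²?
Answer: 19747/8 ≈ 2468.4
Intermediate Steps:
c = -49/8 (c = -6 + (⅛)*(-1) = -6 - ⅛ = -49/8 ≈ -6.1250)
s(X) = X³
51*(c*(-9)) + s(-7) = 51*(-49/8*(-9)) + (-7)³ = 51*(441/8) - 343 = 22491/8 - 343 = 19747/8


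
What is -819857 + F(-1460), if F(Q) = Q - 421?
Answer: -821738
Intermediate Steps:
F(Q) = -421 + Q
-819857 + F(-1460) = -819857 + (-421 - 1460) = -819857 - 1881 = -821738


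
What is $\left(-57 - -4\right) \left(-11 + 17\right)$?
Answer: $-318$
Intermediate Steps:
$\left(-57 - -4\right) \left(-11 + 17\right) = \left(-57 + 4\right) 6 = \left(-53\right) 6 = -318$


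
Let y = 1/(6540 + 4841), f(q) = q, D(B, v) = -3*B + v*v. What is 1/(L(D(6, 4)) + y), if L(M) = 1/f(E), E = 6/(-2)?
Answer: -34143/11378 ≈ -3.0008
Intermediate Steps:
E = -3 (E = 6*(-1/2) = -3)
D(B, v) = v**2 - 3*B (D(B, v) = -3*B + v**2 = v**2 - 3*B)
y = 1/11381 ≈ 8.7866e-5
L(M) = -1/3 (L(M) = 1/(-3) = -1/3)
1/(L(D(6, 4)) + y) = 1/(-1/3 + 1/11381) = 1/(-11378/34143) = -34143/11378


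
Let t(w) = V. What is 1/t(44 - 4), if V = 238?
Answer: 1/238 ≈ 0.0042017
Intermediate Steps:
t(w) = 238
1/t(44 - 4) = 1/238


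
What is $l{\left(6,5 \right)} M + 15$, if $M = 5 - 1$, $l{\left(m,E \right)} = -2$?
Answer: $7$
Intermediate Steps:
$M = 4$ ($M = 5 - 1 = 4$)
$l{\left(6,5 \right)} M + 15 = \left(-2\right) 4 + 15 = -8 + 15 = 7$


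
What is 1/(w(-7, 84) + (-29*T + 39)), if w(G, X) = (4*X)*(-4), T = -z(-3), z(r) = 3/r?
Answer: -1/1334 ≈ -0.00074963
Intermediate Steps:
T = 1 (T = -3/(-3) = -3*(-1)/3 = -1*(-1) = 1)
w(G, X) = -16*X
1/(w(-7, 84) + (-29*T + 39)) = 1/(-16*84 + (-29*1 + 39)) = 1/(-1344 + (-29 + 39)) = 1/(-1344 + 10) = 1/(-1334) = -1/1334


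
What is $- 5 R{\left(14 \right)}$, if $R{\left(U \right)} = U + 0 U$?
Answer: $-70$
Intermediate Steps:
$R{\left(U \right)} = U$ ($R{\left(U \right)} = U + 0 = U$)
$- 5 R{\left(14 \right)} = \left(-5\right) 14 = -70$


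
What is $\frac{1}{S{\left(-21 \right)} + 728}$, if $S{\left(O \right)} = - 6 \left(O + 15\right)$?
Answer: $\frac{1}{764} \approx 0.0013089$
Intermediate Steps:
$S{\left(O \right)} = -90 - 6 O$ ($S{\left(O \right)} = - 6 \left(15 + O\right) = -90 - 6 O$)
$\frac{1}{S{\left(-21 \right)} + 728} = \frac{1}{\left(-90 - -126\right) + 728} = \frac{1}{\left(-90 + 126\right) + 728} = \frac{1}{36 + 728} = \frac{1}{764}$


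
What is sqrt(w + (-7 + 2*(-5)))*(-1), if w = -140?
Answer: -I*sqrt(157) ≈ -12.53*I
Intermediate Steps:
sqrt(w + (-7 + 2*(-5)))*(-1) = sqrt(-140 + (-7 + 2*(-5)))*(-1) = sqrt(-140 + (-7 - 10))*(-1) = sqrt(-140 - 17)*(-1) = sqrt(-157)*(-1) = (I*sqrt(157))*(-1) = -I*sqrt(157)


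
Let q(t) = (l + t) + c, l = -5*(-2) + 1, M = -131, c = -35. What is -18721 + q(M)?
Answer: -18876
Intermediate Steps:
l = 11 (l = 10 + 1 = 11)
q(t) = -24 + t (q(t) = (11 + t) - 35 = -24 + t)
-18721 + q(M) = -18721 + (-24 - 131) = -18721 - 155 = -18876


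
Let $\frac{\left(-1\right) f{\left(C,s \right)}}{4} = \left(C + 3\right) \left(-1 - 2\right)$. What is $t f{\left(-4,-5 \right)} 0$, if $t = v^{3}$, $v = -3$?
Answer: $0$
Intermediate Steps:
$t = -27$ ($t = \left(-3\right)^{3} = -27$)
$f{\left(C,s \right)} = 36 + 12 C$ ($f{\left(C,s \right)} = - 4 \left(C + 3\right) \left(-1 - 2\right) = - 4 \left(3 + C\right) \left(-3\right) = - 4 \left(-9 - 3 C\right) = 36 + 12 C$)
$t f{\left(-4,-5 \right)} 0 = - 27 \left(36 + 12 \left(-4\right)\right) 0 = - 27 \left(36 - 48\right) 0 = \left(-27\right) \left(-12\right) 0 = 324 \cdot 0 = 0$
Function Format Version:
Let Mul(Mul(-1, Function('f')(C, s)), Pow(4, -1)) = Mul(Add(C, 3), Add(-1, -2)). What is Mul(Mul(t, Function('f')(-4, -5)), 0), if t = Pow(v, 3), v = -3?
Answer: 0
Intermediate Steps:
t = -27 (t = Pow(-3, 3) = -27)
Function('f')(C, s) = Add(36, Mul(12, C)) (Function('f')(C, s) = Mul(-4, Mul(Add(C, 3), Add(-1, -2))) = Mul(-4, Mul(Add(3, C), -3)) = Mul(-4, Add(-9, Mul(-3, C))) = Add(36, Mul(12, C)))
Mul(Mul(t, Function('f')(-4, -5)), 0) = Mul(Mul(-27, Add(36, Mul(12, -4))), 0) = Mul(Mul(-27, Add(36, -48)), 0) = Mul(Mul(-27, -12), 0) = Mul(324, 0) = 0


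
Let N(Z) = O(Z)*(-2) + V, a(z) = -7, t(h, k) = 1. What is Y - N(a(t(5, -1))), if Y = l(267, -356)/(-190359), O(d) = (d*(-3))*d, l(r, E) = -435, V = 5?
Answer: -18972302/63453 ≈ -299.00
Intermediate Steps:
O(d) = -3*d² (O(d) = (-3*d)*d = -3*d²)
Y = 145/63453 (Y = -435/(-190359) = -435*(-1/190359) = 145/63453 ≈ 0.0022852)
N(Z) = 5 + 6*Z² (N(Z) = -3*Z²*(-2) + 5 = 6*Z² + 5 = 5 + 6*Z²)
Y - N(a(t(5, -1))) = 145/63453 - (5 + 6*(-7)²) = 145/63453 - (5 + 6*49) = 145/63453 - (5 + 294) = 145/63453 - 1*299 = 145/63453 - 299 = -18972302/63453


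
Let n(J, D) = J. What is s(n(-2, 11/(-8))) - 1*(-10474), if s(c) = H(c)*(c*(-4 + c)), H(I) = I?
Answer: 10450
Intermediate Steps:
s(c) = c**2*(-4 + c) (s(c) = c*(c*(-4 + c)) = c**2*(-4 + c))
s(n(-2, 11/(-8))) - 1*(-10474) = (-2)**2*(-4 - 2) - 1*(-10474) = 4*(-6) + 10474 = -24 + 10474 = 10450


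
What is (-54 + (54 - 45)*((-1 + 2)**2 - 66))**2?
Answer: 408321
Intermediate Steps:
(-54 + (54 - 45)*((-1 + 2)**2 - 66))**2 = (-54 + 9*(1**2 - 66))**2 = (-54 + 9*(1 - 66))**2 = (-54 + 9*(-65))**2 = (-54 - 585)**2 = (-639)**2 = 408321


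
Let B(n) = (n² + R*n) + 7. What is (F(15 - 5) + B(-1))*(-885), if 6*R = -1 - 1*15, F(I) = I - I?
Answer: -9440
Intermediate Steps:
F(I) = 0
R = -8/3 (R = (-1 - 1*15)/6 = (-1 - 15)/6 = (⅙)*(-16) = -8/3 ≈ -2.6667)
B(n) = 7 + n² - 8*n/3 (B(n) = (n² - 8*n/3) + 7 = 7 + n² - 8*n/3)
(F(15 - 5) + B(-1))*(-885) = (0 + (7 + (-1)² - 8/3*(-1)))*(-885) = (0 + (7 + 1 + 8/3))*(-885) = (0 + 32/3)*(-885) = (32/3)*(-885) = -9440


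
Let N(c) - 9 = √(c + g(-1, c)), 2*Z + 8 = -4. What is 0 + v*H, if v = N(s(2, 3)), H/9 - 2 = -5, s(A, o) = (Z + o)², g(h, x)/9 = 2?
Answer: -243 - 81*√3 ≈ -383.30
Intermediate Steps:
Z = -6 (Z = -4 + (½)*(-4) = -4 - 2 = -6)
g(h, x) = 18 (g(h, x) = 9*2 = 18)
s(A, o) = (-6 + o)²
H = -27 (H = 18 + 9*(-5) = 18 - 45 = -27)
N(c) = 9 + √(18 + c) (N(c) = 9 + √(c + 18) = 9 + √(18 + c))
v = 9 + 3*√3 (v = 9 + √(18 + (-6 + 3)²) = 9 + √(18 + (-3)²) = 9 + √(18 + 9) = 9 + √27 = 9 + 3*√3 ≈ 14.196)
0 + v*H = 0 + (9 + 3*√3)*(-27) = 0 + (-243 - 81*√3) = -243 - 81*√3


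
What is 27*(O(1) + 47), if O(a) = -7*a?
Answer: 1080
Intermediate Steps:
27*(O(1) + 47) = 27*(-7*1 + 47) = 27*(-7 + 47) = 27*40 = 1080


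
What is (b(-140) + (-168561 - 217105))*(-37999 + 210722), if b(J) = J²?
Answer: -63228017718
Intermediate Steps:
(b(-140) + (-168561 - 217105))*(-37999 + 210722) = ((-140)² + (-168561 - 217105))*(-37999 + 210722) = (19600 - 385666)*172723 = -366066*172723 = -63228017718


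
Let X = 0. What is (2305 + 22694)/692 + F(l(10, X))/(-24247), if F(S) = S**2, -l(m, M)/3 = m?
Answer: 605527953/16778924 ≈ 36.089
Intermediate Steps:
l(m, M) = -3*m
(2305 + 22694)/692 + F(l(10, X))/(-24247) = (2305 + 22694)/692 + (-3*10)**2/(-24247) = 24999*(1/692) + (-30)**2*(-1/24247) = 24999/692 + 900*(-1/24247) = 24999/692 - 900/24247 = 605527953/16778924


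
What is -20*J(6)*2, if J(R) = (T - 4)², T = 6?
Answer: -160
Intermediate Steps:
J(R) = 4 (J(R) = (6 - 4)² = 2² = 4)
-20*J(6)*2 = -20*4*2 = -80*2 = -160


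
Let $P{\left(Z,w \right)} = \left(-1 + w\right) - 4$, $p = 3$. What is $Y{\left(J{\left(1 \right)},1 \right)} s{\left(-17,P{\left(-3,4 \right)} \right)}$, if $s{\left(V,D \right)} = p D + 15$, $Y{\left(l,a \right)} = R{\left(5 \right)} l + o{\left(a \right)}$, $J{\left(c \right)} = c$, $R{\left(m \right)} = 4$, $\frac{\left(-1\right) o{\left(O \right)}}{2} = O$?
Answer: $24$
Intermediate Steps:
$o{\left(O \right)} = - 2 O$
$P{\left(Z,w \right)} = -5 + w$
$Y{\left(l,a \right)} = - 2 a + 4 l$ ($Y{\left(l,a \right)} = 4 l - 2 a = - 2 a + 4 l$)
$s{\left(V,D \right)} = 15 + 3 D$ ($s{\left(V,D \right)} = 3 D + 15 = 15 + 3 D$)
$Y{\left(J{\left(1 \right)},1 \right)} s{\left(-17,P{\left(-3,4 \right)} \right)} = \left(\left(-2\right) 1 + 4 \cdot 1\right) \left(15 + 3 \left(-5 + 4\right)\right) = \left(-2 + 4\right) \left(15 + 3 \left(-1\right)\right) = 2 \left(15 - 3\right) = 2 \cdot 12 = 24$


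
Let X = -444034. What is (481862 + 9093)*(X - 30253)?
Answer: -232853574085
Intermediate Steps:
(481862 + 9093)*(X - 30253) = (481862 + 9093)*(-444034 - 30253) = 490955*(-474287) = -232853574085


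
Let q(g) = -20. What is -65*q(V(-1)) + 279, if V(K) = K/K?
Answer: 1579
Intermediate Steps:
V(K) = 1
-65*q(V(-1)) + 279 = -65*(-20) + 279 = 1300 + 279 = 1579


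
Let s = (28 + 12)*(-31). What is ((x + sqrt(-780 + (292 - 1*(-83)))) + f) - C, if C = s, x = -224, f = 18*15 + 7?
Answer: 1293 + 9*I*sqrt(5) ≈ 1293.0 + 20.125*I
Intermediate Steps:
f = 277 (f = 270 + 7 = 277)
s = -1240 (s = 40*(-31) = -1240)
C = -1240
((x + sqrt(-780 + (292 - 1*(-83)))) + f) - C = ((-224 + sqrt(-780 + (292 - 1*(-83)))) + 277) - 1*(-1240) = ((-224 + sqrt(-780 + (292 + 83))) + 277) + 1240 = ((-224 + sqrt(-780 + 375)) + 277) + 1240 = ((-224 + sqrt(-405)) + 277) + 1240 = ((-224 + 9*I*sqrt(5)) + 277) + 1240 = (53 + 9*I*sqrt(5)) + 1240 = 1293 + 9*I*sqrt(5)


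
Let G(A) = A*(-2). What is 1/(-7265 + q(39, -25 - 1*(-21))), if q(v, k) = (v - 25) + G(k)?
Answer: -1/7243 ≈ -0.00013806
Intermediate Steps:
G(A) = -2*A
q(v, k) = -25 + v - 2*k (q(v, k) = (v - 25) - 2*k = (-25 + v) - 2*k = -25 + v - 2*k)
1/(-7265 + q(39, -25 - 1*(-21))) = 1/(-7265 + (-25 + 39 - 2*(-25 - 1*(-21)))) = 1/(-7265 + (-25 + 39 - 2*(-25 + 21))) = 1/(-7265 + (-25 + 39 - 2*(-4))) = 1/(-7265 + (-25 + 39 + 8)) = 1/(-7265 + 22) = 1/(-7243) = -1/7243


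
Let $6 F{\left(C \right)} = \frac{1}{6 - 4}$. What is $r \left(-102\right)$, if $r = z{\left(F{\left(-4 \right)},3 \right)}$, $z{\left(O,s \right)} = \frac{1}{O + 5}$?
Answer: $- \frac{1224}{61} \approx -20.066$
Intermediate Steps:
$F{\left(C \right)} = \frac{1}{12}$ ($F{\left(C \right)} = \frac{1}{6 \left(6 - 4\right)} = \frac{1}{6 \cdot 2} = \frac{1}{6} \cdot \frac{1}{2} = \frac{1}{12}$)
$z{\left(O,s \right)} = \frac{1}{5 + O}$
$r = \frac{12}{61}$ ($r = \frac{1}{5 + \frac{1}{12}} = \frac{1}{\frac{61}{12}} = \frac{12}{61} \approx 0.19672$)
$r \left(-102\right) = \frac{12}{61} \left(-102\right) = - \frac{1224}{61}$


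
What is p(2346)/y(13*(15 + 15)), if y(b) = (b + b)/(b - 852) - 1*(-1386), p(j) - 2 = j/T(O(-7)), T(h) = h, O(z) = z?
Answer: -6413/26648 ≈ -0.24066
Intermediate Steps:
p(j) = 2 - j/7 (p(j) = 2 + j/(-7) = 2 + j*(-⅐) = 2 - j/7)
y(b) = 1386 + 2*b/(-852 + b) (y(b) = (2*b)/(-852 + b) + 1386 = 2*b/(-852 + b) + 1386 = 1386 + 2*b/(-852 + b))
p(2346)/y(13*(15 + 15)) = (2 - ⅐*2346)/((4*(-295218 + 347*(13*(15 + 15)))/(-852 + 13*(15 + 15)))) = (2 - 2346/7)/((4*(-295218 + 347*(13*30))/(-852 + 13*30))) = -2332*(-852 + 390)/(4*(-295218 + 347*390))/7 = -2332*(-231/(2*(-295218 + 135330)))/7 = -2332/(7*(4*(-1/462)*(-159888))) = -2332/(7*106592/77) = -2332/7*77/106592 = -6413/26648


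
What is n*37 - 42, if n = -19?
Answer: -745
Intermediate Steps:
n*37 - 42 = -19*37 - 42 = -703 - 42 = -745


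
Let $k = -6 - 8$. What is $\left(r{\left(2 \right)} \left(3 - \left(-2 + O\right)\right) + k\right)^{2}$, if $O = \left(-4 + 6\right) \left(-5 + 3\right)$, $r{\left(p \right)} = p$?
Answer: $16$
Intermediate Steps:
$O = -4$ ($O = 2 \left(-2\right) = -4$)
$k = -14$ ($k = -6 - 8 = -14$)
$\left(r{\left(2 \right)} \left(3 - \left(-2 + O\right)\right) + k\right)^{2} = \left(2 \left(3 + \left(2 - -4\right)\right) - 14\right)^{2} = \left(2 \left(3 + \left(2 + 4\right)\right) - 14\right)^{2} = \left(2 \left(3 + 6\right) - 14\right)^{2} = \left(2 \cdot 9 - 14\right)^{2} = \left(18 - 14\right)^{2} = 4^{2} = 16$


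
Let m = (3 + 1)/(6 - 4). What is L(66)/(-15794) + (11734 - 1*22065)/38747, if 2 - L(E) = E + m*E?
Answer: -77786701/305985059 ≈ -0.25422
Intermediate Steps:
m = 2 (m = 4/2 = 4*(½) = 2)
L(E) = 2 - 3*E (L(E) = 2 - (E + 2*E) = 2 - 3*E)
L(66)/(-15794) + (11734 - 1*22065)/38747 = (2 - 3*66)/(-15794) + (11734 - 1*22065)/38747 = (2 - 198)*(-1/15794) + (11734 - 22065)*(1/38747) = -196*(-1/15794) - 10331*1/38747 = 98/7897 - 10331/38747 = -77786701/305985059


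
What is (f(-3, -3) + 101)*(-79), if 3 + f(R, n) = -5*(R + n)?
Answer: -10112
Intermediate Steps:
f(R, n) = -3 - 5*R - 5*n (f(R, n) = -3 - 5*(R + n) = -3 + (-5*R - 5*n) = -3 - 5*R - 5*n)
(f(-3, -3) + 101)*(-79) = ((-3 - 5*(-3) - 5*(-3)) + 101)*(-79) = ((-3 + 15 + 15) + 101)*(-79) = (27 + 101)*(-79) = 128*(-79) = -10112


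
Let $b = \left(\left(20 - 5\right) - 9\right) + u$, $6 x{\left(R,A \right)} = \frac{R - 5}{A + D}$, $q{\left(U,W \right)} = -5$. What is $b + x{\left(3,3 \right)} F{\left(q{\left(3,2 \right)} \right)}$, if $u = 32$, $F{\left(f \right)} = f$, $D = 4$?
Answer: $\frac{803}{21} \approx 38.238$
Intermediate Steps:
$x{\left(R,A \right)} = \frac{-5 + R}{6 \left(4 + A\right)}$ ($x{\left(R,A \right)} = \frac{\left(R - 5\right) \frac{1}{A + 4}}{6} = \frac{\left(-5 + R\right) \frac{1}{4 + A}}{6} = \frac{\frac{1}{4 + A} \left(-5 + R\right)}{6} = \frac{-5 + R}{6 \left(4 + A\right)}$)
$b = 38$ ($b = \left(\left(20 - 5\right) - 9\right) + 32 = \left(15 - 9\right) + 32 = 6 + 32 = 38$)
$b + x{\left(3,3 \right)} F{\left(q{\left(3,2 \right)} \right)} = 38 + \frac{-5 + 3}{6 \left(4 + 3\right)} \left(-5\right) = 38 + \frac{1}{6} \cdot \frac{1}{7} \left(-2\right) \left(-5\right) = 38 - - \frac{5}{21} = 38 + \frac{5}{21} = \frac{803}{21}$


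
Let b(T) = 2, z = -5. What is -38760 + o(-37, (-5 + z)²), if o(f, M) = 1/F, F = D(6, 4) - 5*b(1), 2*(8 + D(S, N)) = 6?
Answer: -581401/15 ≈ -38760.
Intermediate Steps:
D(S, N) = -5 (D(S, N) = -8 + (½)*6 = -8 + 3 = -5)
F = -15 (F = -5 - 5*2 = -5 - 10 = -15)
o(f, M) = -1/15 (o(f, M) = 1/(-15) = -1/15)
-38760 + o(-37, (-5 + z)²) = -38760 - 1/15 = -581401/15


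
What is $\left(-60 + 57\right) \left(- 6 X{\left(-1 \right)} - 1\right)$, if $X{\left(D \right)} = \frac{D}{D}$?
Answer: $21$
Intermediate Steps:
$X{\left(D \right)} = 1$
$\left(-60 + 57\right) \left(- 6 X{\left(-1 \right)} - 1\right) = \left(-60 + 57\right) \left(\left(-6\right) 1 - 1\right) = - 3 \left(-6 - 1\right) = \left(-3\right) \left(-7\right) = 21$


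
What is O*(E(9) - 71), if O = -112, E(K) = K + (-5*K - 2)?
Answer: 12208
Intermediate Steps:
E(K) = -2 - 4*K (E(K) = K + (-2 - 5*K) = -2 - 4*K)
O*(E(9) - 71) = -112*((-2 - 4*9) - 71) = -112*((-2 - 36) - 71) = -112*(-38 - 71) = -112*(-109) = 12208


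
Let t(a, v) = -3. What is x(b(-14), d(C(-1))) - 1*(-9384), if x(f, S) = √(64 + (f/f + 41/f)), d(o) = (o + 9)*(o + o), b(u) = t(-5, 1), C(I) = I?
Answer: 9384 + √462/3 ≈ 9391.2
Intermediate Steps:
b(u) = -3
d(o) = 2*o*(9 + o) (d(o) = (9 + o)*(2*o) = 2*o*(9 + o))
x(f, S) = √(65 + 41/f) (x(f, S) = √(64 + (1 + 41/f)) = √(65 + 41/f))
x(b(-14), d(C(-1))) - 1*(-9384) = √(65 + 41/(-3)) - 1*(-9384) = √(65 + 41*(-⅓)) + 9384 = √(65 - 41/3) + 9384 = √(154/3) + 9384 = √462/3 + 9384 = 9384 + √462/3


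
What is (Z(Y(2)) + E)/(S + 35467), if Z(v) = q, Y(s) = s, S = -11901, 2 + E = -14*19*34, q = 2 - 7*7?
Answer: -9093/23566 ≈ -0.38585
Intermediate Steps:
q = -47 (q = 2 - 49 = -47)
E = -9046 (E = -2 - 14*19*34 = -2 - 266*34 = -2 - 9044 = -9046)
Z(v) = -47
(Z(Y(2)) + E)/(S + 35467) = (-47 - 9046)/(-11901 + 35467) = -9093/23566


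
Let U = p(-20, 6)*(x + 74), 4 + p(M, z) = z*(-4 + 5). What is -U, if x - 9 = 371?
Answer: -908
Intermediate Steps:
p(M, z) = -4 + z (p(M, z) = -4 + z*(-4 + 5) = -4 + z*1 = -4 + z)
x = 380 (x = 9 + 371 = 380)
U = 908 (U = (-4 + 6)*(380 + 74) = 2*454 = 908)
-U = -1*908 = -908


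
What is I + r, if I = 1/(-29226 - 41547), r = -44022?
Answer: -3115569007/70773 ≈ -44022.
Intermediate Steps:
I = -1/70773 (I = 1/(-70773) = -1/70773 ≈ -1.4130e-5)
I + r = -1/70773 - 44022 = -3115569007/70773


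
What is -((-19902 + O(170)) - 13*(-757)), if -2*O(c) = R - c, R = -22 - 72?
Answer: 9929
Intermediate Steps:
R = -94
O(c) = 47 + c/2 (O(c) = -(-94 - c)/2 = 47 + c/2)
-((-19902 + O(170)) - 13*(-757)) = -((-19902 + (47 + (½)*170)) - 13*(-757)) = -((-19902 + (47 + 85)) + 9841) = -((-19902 + 132) + 9841) = -(-19770 + 9841) = -1*(-9929) = 9929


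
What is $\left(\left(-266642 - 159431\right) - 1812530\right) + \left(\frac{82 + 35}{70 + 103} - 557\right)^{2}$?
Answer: $- \frac{57736241651}{29929} \approx -1.9291 \cdot 10^{6}$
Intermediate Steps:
$\left(\left(-266642 - 159431\right) - 1812530\right) + \left(\frac{82 + 35}{70 + 103} - 557\right)^{2} = \left(\left(-266642 - 159431\right) - 1812530\right) + \left(\frac{117}{173} - 557\right)^{2} = \left(-426073 - 1812530\right) + \left(117 \cdot \frac{1}{173} - 557\right)^{2} = -2238603 + \left(\frac{117}{173} - 557\right)^{2} = -2238603 + \left(- \frac{96244}{173}\right)^{2} = -2238603 + \frac{9262907536}{29929} = - \frac{57736241651}{29929}$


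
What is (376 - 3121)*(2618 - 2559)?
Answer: -161955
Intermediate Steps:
(376 - 3121)*(2618 - 2559) = -2745*59 = -161955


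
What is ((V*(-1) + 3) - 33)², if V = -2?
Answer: 784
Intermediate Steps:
((V*(-1) + 3) - 33)² = ((-2*(-1) + 3) - 33)² = ((2 + 3) - 33)² = (5 - 33)² = (-28)² = 784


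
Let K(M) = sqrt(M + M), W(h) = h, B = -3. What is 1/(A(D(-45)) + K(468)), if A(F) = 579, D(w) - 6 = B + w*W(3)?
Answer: 193/111435 - 2*sqrt(26)/111435 ≈ 0.0016404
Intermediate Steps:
D(w) = 3 + 3*w (D(w) = 6 + (-3 + w*3) = 6 + (-3 + 3*w) = 3 + 3*w)
K(M) = sqrt(2)*sqrt(M) (K(M) = sqrt(2*M) = sqrt(2)*sqrt(M))
1/(A(D(-45)) + K(468)) = 1/(579 + sqrt(2)*sqrt(468)) = 1/(579 + sqrt(2)*(6*sqrt(13))) = 1/(579 + 6*sqrt(26))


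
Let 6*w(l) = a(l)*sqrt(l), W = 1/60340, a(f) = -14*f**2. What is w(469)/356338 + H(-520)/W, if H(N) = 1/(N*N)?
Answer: 3017/13520 - 1539727*sqrt(469)/1069014 ≈ -30.969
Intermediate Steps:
W = 1/60340 ≈ 1.6573e-5
H(N) = N**(-2) (H(N) = 1/(N**2) = N**(-2))
w(l) = -7*l**(5/2)/3 (w(l) = ((-14*l**2)*sqrt(l))/6 = (-14*l**(5/2))/6 = -7*l**(5/2)/3)
w(469)/356338 + H(-520)/W = -1539727*sqrt(469)/3/356338 + 1/((-520)**2*(1/60340)) = -1539727*sqrt(469)/3*(1/356338) + (1/270400)*60340 = -1539727*sqrt(469)/3*(1/356338) + 3017/13520 = -1539727*sqrt(469)/1069014 + 3017/13520 = 3017/13520 - 1539727*sqrt(469)/1069014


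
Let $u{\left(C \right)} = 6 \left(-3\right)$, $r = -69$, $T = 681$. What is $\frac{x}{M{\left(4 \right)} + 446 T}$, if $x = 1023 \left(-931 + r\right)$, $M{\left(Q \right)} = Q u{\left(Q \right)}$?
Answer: $- \frac{170500}{50609} \approx -3.369$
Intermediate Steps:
$u{\left(C \right)} = -18$
$M{\left(Q \right)} = - 18 Q$ ($M{\left(Q \right)} = Q \left(-18\right) = - 18 Q$)
$x = -1023000$ ($x = 1023 \left(-931 - 69\right) = 1023 \left(-1000\right) = -1023000$)
$\frac{x}{M{\left(4 \right)} + 446 T} = - \frac{1023000}{\left(-18\right) 4 + 446 \cdot 681} = - \frac{1023000}{-72 + 303726} = - \frac{1023000}{303654} = \left(-1023000\right) \frac{1}{303654} = - \frac{170500}{50609}$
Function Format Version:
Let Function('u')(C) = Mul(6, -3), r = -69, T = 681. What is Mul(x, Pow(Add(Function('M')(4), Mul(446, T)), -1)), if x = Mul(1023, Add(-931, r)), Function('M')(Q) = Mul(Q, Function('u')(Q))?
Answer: Rational(-170500, 50609) ≈ -3.3690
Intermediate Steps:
Function('u')(C) = -18
Function('M')(Q) = Mul(-18, Q) (Function('M')(Q) = Mul(Q, -18) = Mul(-18, Q))
x = -1023000 (x = Mul(1023, Add(-931, -69)) = Mul(1023, -1000) = -1023000)
Mul(x, Pow(Add(Function('M')(4), Mul(446, T)), -1)) = Mul(-1023000, Pow(Add(Mul(-18, 4), Mul(446, 681)), -1)) = Mul(-1023000, Pow(Add(-72, 303726), -1)) = Mul(-1023000, Pow(303654, -1)) = Mul(-1023000, Rational(1, 303654)) = Rational(-170500, 50609)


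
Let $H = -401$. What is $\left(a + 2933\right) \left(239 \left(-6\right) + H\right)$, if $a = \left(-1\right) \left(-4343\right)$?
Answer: $-13351460$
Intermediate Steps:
$a = 4343$
$\left(a + 2933\right) \left(239 \left(-6\right) + H\right) = \left(4343 + 2933\right) \left(239 \left(-6\right) - 401\right) = 7276 \left(-1434 - 401\right) = 7276 \left(-1835\right) = -13351460$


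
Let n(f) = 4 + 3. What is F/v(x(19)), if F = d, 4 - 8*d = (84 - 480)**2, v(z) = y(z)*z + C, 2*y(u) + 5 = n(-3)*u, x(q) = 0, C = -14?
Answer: 39203/28 ≈ 1400.1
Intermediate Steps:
n(f) = 7
y(u) = -5/2 + 7*u/2 (y(u) = -5/2 + (7*u)/2 = -5/2 + 7*u/2)
v(z) = -14 + z*(-5/2 + 7*z/2) (v(z) = (-5/2 + 7*z/2)*z - 14 = z*(-5/2 + 7*z/2) - 14 = -14 + z*(-5/2 + 7*z/2))
d = -39203/2 (d = 1/2 - (84 - 480)**2/8 = 1/2 - 1/8*(-396)**2 = 1/2 - 1/8*156816 = 1/2 - 19602 = -39203/2 ≈ -19602.)
F = -39203/2 ≈ -19602.
F/v(x(19)) = -39203/(2*(-14 + (1/2)*0*(-5 + 7*0))) = -39203/(2*(-14 + (1/2)*0*(-5 + 0))) = -39203/(2*(-14 + (1/2)*0*(-5))) = -39203/(2*(-14 + 0)) = -39203/2/(-14) = -39203/2*(-1/14) = 39203/28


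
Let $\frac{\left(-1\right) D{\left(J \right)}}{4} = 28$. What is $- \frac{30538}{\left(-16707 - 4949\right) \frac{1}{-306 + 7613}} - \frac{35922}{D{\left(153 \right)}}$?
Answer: $\frac{1610608589}{151592} \approx 10625.0$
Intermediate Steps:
$D{\left(J \right)} = -112$ ($D{\left(J \right)} = \left(-4\right) 28 = -112$)
$- \frac{30538}{\left(-16707 - 4949\right) \frac{1}{-306 + 7613}} - \frac{35922}{D{\left(153 \right)}} = - \frac{30538}{\left(-16707 - 4949\right) \frac{1}{-306 + 7613}} - \frac{35922}{-112} = - \frac{30538}{\left(-21656\right) \frac{1}{7307}} - - \frac{17961}{56} = - \frac{30538}{\left(-21656\right) \frac{1}{7307}} + \frac{17961}{56} = - \frac{30538}{- \frac{21656}{7307}} + \frac{17961}{56} = \left(-30538\right) \left(- \frac{7307}{21656}\right) + \frac{17961}{56} = \frac{111570583}{10828} + \frac{17961}{56} = \frac{1610608589}{151592}$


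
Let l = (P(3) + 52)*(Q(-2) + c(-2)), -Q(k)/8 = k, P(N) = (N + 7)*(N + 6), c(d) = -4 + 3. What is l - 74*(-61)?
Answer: 6644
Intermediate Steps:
c(d) = -1
P(N) = (6 + N)*(7 + N) (P(N) = (7 + N)*(6 + N) = (6 + N)*(7 + N))
Q(k) = -8*k
l = 2130 (l = ((42 + 3² + 13*3) + 52)*(-8*(-2) - 1) = ((42 + 9 + 39) + 52)*(16 - 1) = (90 + 52)*15 = 142*15 = 2130)
l - 74*(-61) = 2130 - 74*(-61) = 2130 + 4514 = 6644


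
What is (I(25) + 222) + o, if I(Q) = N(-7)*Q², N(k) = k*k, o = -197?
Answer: 30650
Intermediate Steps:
N(k) = k²
I(Q) = 49*Q² (I(Q) = (-7)²*Q² = 49*Q²)
(I(25) + 222) + o = (49*25² + 222) - 197 = (49*625 + 222) - 197 = (30625 + 222) - 197 = 30847 - 197 = 30650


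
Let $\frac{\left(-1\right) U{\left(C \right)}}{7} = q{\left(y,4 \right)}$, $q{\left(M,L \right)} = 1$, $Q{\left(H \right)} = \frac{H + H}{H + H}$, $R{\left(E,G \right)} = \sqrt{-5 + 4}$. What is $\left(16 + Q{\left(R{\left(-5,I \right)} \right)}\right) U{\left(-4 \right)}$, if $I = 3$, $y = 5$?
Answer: $-119$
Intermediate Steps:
$R{\left(E,G \right)} = i$ ($R{\left(E,G \right)} = \sqrt{-1} = i$)
$Q{\left(H \right)} = 1$ ($Q{\left(H \right)} = \frac{2 H}{2 H} = 2 H \frac{1}{2 H} = 1$)
$U{\left(C \right)} = -7$ ($U{\left(C \right)} = \left(-7\right) 1 = -7$)
$\left(16 + Q{\left(R{\left(-5,I \right)} \right)}\right) U{\left(-4 \right)} = \left(16 + 1\right) \left(-7\right) = 17 \left(-7\right) = -119$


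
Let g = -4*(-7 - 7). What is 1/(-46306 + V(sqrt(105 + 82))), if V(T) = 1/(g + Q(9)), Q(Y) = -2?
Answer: -54/2500523 ≈ -2.1595e-5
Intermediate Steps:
g = 56 (g = -4*(-14) = 56)
V(T) = 1/54 (V(T) = 1/(56 - 2) = 1/54)
1/(-46306 + V(sqrt(105 + 82))) = 1/(-46306 + 1/54) = 1/(-2500523/54) = -54/2500523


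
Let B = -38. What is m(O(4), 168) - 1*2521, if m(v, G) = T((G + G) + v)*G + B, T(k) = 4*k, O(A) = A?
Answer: 225921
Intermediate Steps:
m(v, G) = -38 + G*(4*v + 8*G) (m(v, G) = (4*((G + G) + v))*G - 38 = (4*(2*G + v))*G - 38 = (4*(v + 2*G))*G - 38 = (4*v + 8*G)*G - 38 = G*(4*v + 8*G) - 38 = -38 + G*(4*v + 8*G))
m(O(4), 168) - 1*2521 = (-38 + 4*168*(4 + 2*168)) - 1*2521 = (-38 + 4*168*(4 + 336)) - 2521 = (-38 + 4*168*340) - 2521 = (-38 + 228480) - 2521 = 228442 - 2521 = 225921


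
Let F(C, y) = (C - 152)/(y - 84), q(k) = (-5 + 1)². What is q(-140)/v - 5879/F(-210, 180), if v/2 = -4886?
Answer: 689394332/442183 ≈ 1559.1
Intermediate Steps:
v = -9772 (v = 2*(-4886) = -9772)
q(k) = 16 (q(k) = (-4)² = 16)
F(C, y) = (-152 + C)/(-84 + y)
q(-140)/v - 5879/F(-210, 180) = 16/(-9772) - 5879*(-84 + 180)/(-152 - 210) = 16*(-1/9772) - 5879/(-362/96) = -4/2443 - 5879/((1/96)*(-362)) = -4/2443 - 5879/(-181/48) = -4/2443 - 5879*(-48/181) = -4/2443 + 282192/181 = 689394332/442183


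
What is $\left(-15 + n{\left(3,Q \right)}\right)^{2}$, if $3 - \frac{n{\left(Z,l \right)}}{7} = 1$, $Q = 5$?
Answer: $1$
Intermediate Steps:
$n{\left(Z,l \right)} = 14$ ($n{\left(Z,l \right)} = 21 - 7 = 14$)
$\left(-15 + n{\left(3,Q \right)}\right)^{2} = \left(-15 + 14\right)^{2} = \left(-1\right)^{2} = 1$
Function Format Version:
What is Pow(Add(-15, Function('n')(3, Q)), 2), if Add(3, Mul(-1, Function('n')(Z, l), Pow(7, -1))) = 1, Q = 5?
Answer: 1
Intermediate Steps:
Function('n')(Z, l) = 14 (Function('n')(Z, l) = Add(21, Mul(-7, 1)) = Add(21, -7) = 14)
Pow(Add(-15, Function('n')(3, Q)), 2) = Pow(Add(-15, 14), 2) = Pow(-1, 2) = 1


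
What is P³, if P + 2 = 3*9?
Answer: 15625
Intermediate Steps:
P = 25 (P = -2 + 3*9 = -2 + 27 = 25)
P³ = 25³ = 15625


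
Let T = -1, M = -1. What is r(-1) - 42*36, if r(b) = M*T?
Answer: -1511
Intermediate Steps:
r(b) = 1 (r(b) = -1*(-1) = 1)
r(-1) - 42*36 = 1 - 42*36 = 1 - 1512 = -1511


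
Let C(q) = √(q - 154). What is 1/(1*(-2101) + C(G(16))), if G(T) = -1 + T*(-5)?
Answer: -2101/4414436 - I*√235/4414436 ≈ -0.00047594 - 3.4726e-6*I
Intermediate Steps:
G(T) = -1 - 5*T
C(q) = √(-154 + q)
1/(1*(-2101) + C(G(16))) = 1/(1*(-2101) + √(-154 + (-1 - 5*16))) = 1/(-2101 + √(-154 + (-1 - 80))) = 1/(-2101 + √(-154 - 81)) = 1/(-2101 + √(-235)) = 1/(-2101 + I*√235)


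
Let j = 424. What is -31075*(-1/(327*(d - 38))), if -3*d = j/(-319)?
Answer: -9912925/3917678 ≈ -2.5303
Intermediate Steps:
d = 424/957 (d = -424/(3*(-319)) = -424*(-1)/(3*319) = -⅓*(-424/319) = 424/957 ≈ 0.44305)
-31075*(-1/(327*(d - 38))) = -31075*(-1/(327*(424/957 - 38))) = -31075/((-327*(-35942/957))) = -31075/3917678/319 = -31075*319/3917678 = -9912925/3917678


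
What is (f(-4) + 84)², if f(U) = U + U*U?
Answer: 9216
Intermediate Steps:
f(U) = U + U²
(f(-4) + 84)² = (-4*(1 - 4) + 84)² = (-4*(-3) + 84)² = (12 + 84)² = 96² = 9216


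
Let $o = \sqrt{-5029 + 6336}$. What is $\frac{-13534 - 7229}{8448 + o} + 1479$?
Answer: $\frac{105376974339}{71367397} + \frac{20763 \sqrt{1307}}{71367397} \approx 1476.6$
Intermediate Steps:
$o = \sqrt{1307} \approx 36.152$
$\frac{-13534 - 7229}{8448 + o} + 1479 = \frac{-13534 - 7229}{8448 + \sqrt{1307}} + 1479 = - \frac{20763}{8448 + \sqrt{1307}} + 1479 = 1479 - \frac{20763}{8448 + \sqrt{1307}}$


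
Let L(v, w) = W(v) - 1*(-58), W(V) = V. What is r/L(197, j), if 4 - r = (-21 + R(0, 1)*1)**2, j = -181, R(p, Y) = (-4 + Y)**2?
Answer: -28/51 ≈ -0.54902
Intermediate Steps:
L(v, w) = 58 + v (L(v, w) = v - 1*(-58) = v + 58 = 58 + v)
r = -140 (r = 4 - (-21 + (-4 + 1)**2*1)**2 = 4 - (-21 + (-3)**2*1)**2 = 4 - (-21 + 9*1)**2 = 4 - (-21 + 9)**2 = 4 - 1*(-12)**2 = 4 - 1*144 = 4 - 144 = -140)
r/L(197, j) = -140/(58 + 197) = -140/255 = -140*1/255 = -28/51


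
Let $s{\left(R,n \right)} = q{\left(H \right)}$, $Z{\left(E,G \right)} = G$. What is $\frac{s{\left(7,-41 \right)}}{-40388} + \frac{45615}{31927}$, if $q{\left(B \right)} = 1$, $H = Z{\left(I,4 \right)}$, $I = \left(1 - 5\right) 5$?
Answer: $\frac{1842266693}{1289467676} \approx 1.4287$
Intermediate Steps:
$I = -20$ ($I = \left(-4\right) 5 = -20$)
$H = 4$
$s{\left(R,n \right)} = 1$
$\frac{s{\left(7,-41 \right)}}{-40388} + \frac{45615}{31927} = 1 \frac{1}{-40388} + \frac{45615}{31927} = 1 \left(- \frac{1}{40388}\right) + 45615 \cdot \frac{1}{31927} = - \frac{1}{40388} + \frac{45615}{31927} = \frac{1842266693}{1289467676}$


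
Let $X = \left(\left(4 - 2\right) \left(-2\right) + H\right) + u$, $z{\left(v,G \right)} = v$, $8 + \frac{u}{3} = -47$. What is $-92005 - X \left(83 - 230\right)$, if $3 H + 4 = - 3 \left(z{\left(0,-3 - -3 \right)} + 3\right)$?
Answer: $-117485$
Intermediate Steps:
$u = -165$ ($u = -24 + 3 \left(-47\right) = -24 - 141 = -165$)
$H = - \frac{13}{3}$ ($H = - \frac{4}{3} + \frac{\left(-3\right) \left(0 + 3\right)}{3} = - \frac{4}{3} + \frac{\left(-3\right) 3}{3} = - \frac{4}{3} + \frac{1}{3} \left(-9\right) = - \frac{4}{3} - 3 = - \frac{13}{3} \approx -4.3333$)
$X = - \frac{520}{3}$ ($X = \left(\left(4 - 2\right) \left(-2\right) - \frac{13}{3}\right) - 165 = \left(2 \left(-2\right) - \frac{13}{3}\right) - 165 = \left(-4 - \frac{13}{3}\right) - 165 = - \frac{25}{3} - 165 = - \frac{520}{3} \approx -173.33$)
$-92005 - X \left(83 - 230\right) = -92005 - - \frac{520 \left(83 - 230\right)}{3} = -92005 - \left(- \frac{520}{3}\right) \left(-147\right) = -92005 - 25480 = -117485$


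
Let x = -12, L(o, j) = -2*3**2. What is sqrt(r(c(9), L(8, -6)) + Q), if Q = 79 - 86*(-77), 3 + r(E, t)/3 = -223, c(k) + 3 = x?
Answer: sqrt(6023) ≈ 77.608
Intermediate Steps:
L(o, j) = -18 (L(o, j) = -2*9 = -18)
c(k) = -15 (c(k) = -3 - 12 = -15)
r(E, t) = -678 (r(E, t) = -9 + 3*(-223) = -9 - 669 = -678)
Q = 6701 (Q = 79 + 6622 = 6701)
sqrt(r(c(9), L(8, -6)) + Q) = sqrt(-678 + 6701) = sqrt(6023)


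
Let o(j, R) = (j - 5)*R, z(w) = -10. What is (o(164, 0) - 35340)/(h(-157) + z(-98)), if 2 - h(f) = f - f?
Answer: 8835/2 ≈ 4417.5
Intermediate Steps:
h(f) = 2 (h(f) = 2 - (f - f) = 2 - 1*0 = 2 + 0 = 2)
o(j, R) = R*(-5 + j) (o(j, R) = (-5 + j)*R = R*(-5 + j))
(o(164, 0) - 35340)/(h(-157) + z(-98)) = (0*(-5 + 164) - 35340)/(2 - 10) = (0*159 - 35340)/(-8) = (0 - 35340)*(-1/8) = -35340*(-1/8) = 8835/2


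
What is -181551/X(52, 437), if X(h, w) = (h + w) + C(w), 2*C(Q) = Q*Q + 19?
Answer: -181551/95983 ≈ -1.8915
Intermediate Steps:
C(Q) = 19/2 + Q**2/2 (C(Q) = (Q*Q + 19)/2 = (Q**2 + 19)/2 = (19 + Q**2)/2 = 19/2 + Q**2/2)
X(h, w) = 19/2 + h + w + w**2/2 (X(h, w) = (h + w) + (19/2 + w**2/2) = 19/2 + h + w + w**2/2)
-181551/X(52, 437) = -181551/(19/2 + 52 + 437 + (1/2)*437**2) = -181551/(19/2 + 52 + 437 + (1/2)*190969) = -181551/(19/2 + 52 + 437 + 190969/2) = -181551/95983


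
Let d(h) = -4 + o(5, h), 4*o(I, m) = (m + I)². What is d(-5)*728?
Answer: -2912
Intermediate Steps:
o(I, m) = (I + m)²/4 (o(I, m) = (m + I)²/4 = (I + m)²/4)
d(h) = -4 + (5 + h)²/4
d(-5)*728 = (-4 + (5 - 5)²/4)*728 = (-4 + (¼)*0²)*728 = (-4 + (¼)*0)*728 = (-4 + 0)*728 = -4*728 = -2912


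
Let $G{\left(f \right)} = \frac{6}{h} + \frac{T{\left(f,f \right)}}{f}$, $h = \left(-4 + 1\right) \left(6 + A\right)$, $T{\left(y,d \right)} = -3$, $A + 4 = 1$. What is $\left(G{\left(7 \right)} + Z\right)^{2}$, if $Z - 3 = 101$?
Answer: $\frac{4669921}{441} \approx 10589.0$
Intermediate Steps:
$A = -3$ ($A = -4 + 1 = -3$)
$Z = 104$ ($Z = 3 + 101 = 104$)
$h = -9$ ($h = \left(-4 + 1\right) \left(6 - 3\right) = \left(-3\right) 3 = -9$)
$G{\left(f \right)} = - \frac{2}{3} - \frac{3}{f}$ ($G{\left(f \right)} = \frac{6}{-9} - \frac{3}{f} = 6 \left(- \frac{1}{9}\right) - \frac{3}{f} = - \frac{2}{3} - \frac{3}{f}$)
$\left(G{\left(7 \right)} + Z\right)^{2} = \left(\left(- \frac{2}{3} - \frac{3}{7}\right) + 104\right)^{2} = \left(- \frac{23}{21} + 104\right)^{2} = \left(\frac{2161}{21}\right)^{2} = \frac{4669921}{441}$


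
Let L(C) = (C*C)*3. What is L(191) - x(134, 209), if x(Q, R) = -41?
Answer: 109484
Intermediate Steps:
L(C) = 3*C² (L(C) = C²*3 = 3*C²)
L(191) - x(134, 209) = 3*191² - 1*(-41) = 3*36481 + 41 = 109443 + 41 = 109484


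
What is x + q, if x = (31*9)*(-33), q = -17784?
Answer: -26991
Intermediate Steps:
x = -9207 (x = 279*(-33) = -9207)
x + q = -9207 - 17784 = -26991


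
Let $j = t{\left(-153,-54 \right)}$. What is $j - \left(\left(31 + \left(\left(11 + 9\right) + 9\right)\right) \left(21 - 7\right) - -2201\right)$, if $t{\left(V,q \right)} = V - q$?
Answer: $-3140$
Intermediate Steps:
$j = -99$ ($j = -153 - -54 = -153 + 54 = -99$)
$j - \left(\left(31 + \left(\left(11 + 9\right) + 9\right)\right) \left(21 - 7\right) - -2201\right) = -99 - \left(\left(31 + \left(\left(11 + 9\right) + 9\right)\right) \left(21 - 7\right) - -2201\right) = -99 - \left(\left(31 + \left(20 + 9\right)\right) 14 + 2201\right) = -99 - \left(\left(31 + 29\right) 14 + 2201\right) = -99 - \left(60 \cdot 14 + 2201\right) = -99 - \left(840 + 2201\right) = -99 - 3041 = -3140$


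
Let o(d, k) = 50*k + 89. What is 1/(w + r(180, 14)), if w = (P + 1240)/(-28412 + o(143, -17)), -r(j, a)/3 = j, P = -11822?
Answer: -29173/15742838 ≈ -0.0018531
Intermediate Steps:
o(d, k) = 89 + 50*k
r(j, a) = -3*j
w = 10582/29173 (w = (-11822 + 1240)/(-28412 + (89 + 50*(-17))) = -10582/(-28412 + (89 - 850)) = -10582/(-28412 - 761) = -10582/(-29173) = -10582*(-1/29173) = 10582/29173 ≈ 0.36273)
1/(w + r(180, 14)) = 1/(10582/29173 - 3*180) = 1/(10582/29173 - 540) = 1/(-15742838/29173) = -29173/15742838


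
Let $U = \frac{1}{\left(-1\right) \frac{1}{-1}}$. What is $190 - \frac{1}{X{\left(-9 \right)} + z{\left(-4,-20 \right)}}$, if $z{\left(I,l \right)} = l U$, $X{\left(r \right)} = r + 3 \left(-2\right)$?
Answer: $\frac{6651}{35} \approx 190.03$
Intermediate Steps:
$U = 1$ ($U = \frac{1}{\left(-1\right) \left(-1\right)} = 1^{-1} = 1$)
$X{\left(r \right)} = -6 + r$ ($X{\left(r \right)} = r - 6 = -6 + r$)
$z{\left(I,l \right)} = l$ ($z{\left(I,l \right)} = l 1 = l$)
$190 - \frac{1}{X{\left(-9 \right)} + z{\left(-4,-20 \right)}} = 190 - \frac{1}{\left(-6 - 9\right) - 20} = 190 - \frac{1}{-15 - 20} = 190 - \frac{1}{-35} = 190 - - \frac{1}{35} = 190 + \frac{1}{35} = \frac{6651}{35}$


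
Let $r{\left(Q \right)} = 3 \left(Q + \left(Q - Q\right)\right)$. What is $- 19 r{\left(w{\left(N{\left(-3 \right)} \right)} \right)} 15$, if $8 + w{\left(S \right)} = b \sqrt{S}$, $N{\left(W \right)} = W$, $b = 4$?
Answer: $6840 - 3420 i \sqrt{3} \approx 6840.0 - 5923.6 i$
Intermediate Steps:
$w{\left(S \right)} = -8 + 4 \sqrt{S}$
$r{\left(Q \right)} = 3 Q$ ($r{\left(Q \right)} = 3 \left(Q + 0\right) = 3 Q$)
$- 19 r{\left(w{\left(N{\left(-3 \right)} \right)} \right)} 15 = - 19 \cdot 3 \left(-8 + 4 \sqrt{-3}\right) 15 = - 19 \cdot 3 \left(-8 + 4 i \sqrt{3}\right) 15 = - 19 \left(-24 + 12 i \sqrt{3}\right) 15 = \left(456 - 228 i \sqrt{3}\right) 15 = 6840 - 3420 i \sqrt{3}$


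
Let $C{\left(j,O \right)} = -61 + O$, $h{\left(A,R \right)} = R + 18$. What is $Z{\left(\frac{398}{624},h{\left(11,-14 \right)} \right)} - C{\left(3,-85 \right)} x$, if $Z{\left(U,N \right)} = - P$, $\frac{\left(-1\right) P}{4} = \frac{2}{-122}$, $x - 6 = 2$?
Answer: $\frac{71244}{61} \approx 1167.9$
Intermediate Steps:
$x = 8$ ($x = 6 + 2 = 8$)
$h{\left(A,R \right)} = 18 + R$
$P = \frac{4}{61}$ ($P = - 4 \frac{2}{-122} = - 4 \cdot 2 \left(- \frac{1}{122}\right) = \left(-4\right) \left(- \frac{1}{61}\right) = \frac{4}{61} \approx 0.065574$)
$Z{\left(U,N \right)} = - \frac{4}{61}$ ($Z{\left(U,N \right)} = \left(-1\right) \frac{4}{61} = - \frac{4}{61}$)
$Z{\left(\frac{398}{624},h{\left(11,-14 \right)} \right)} - C{\left(3,-85 \right)} x = - \frac{4}{61} - \left(-61 - 85\right) 8 = - \frac{4}{61} - \left(-146\right) 8 = - \frac{4}{61} - -1168 = - \frac{4}{61} + 1168 = \frac{71244}{61}$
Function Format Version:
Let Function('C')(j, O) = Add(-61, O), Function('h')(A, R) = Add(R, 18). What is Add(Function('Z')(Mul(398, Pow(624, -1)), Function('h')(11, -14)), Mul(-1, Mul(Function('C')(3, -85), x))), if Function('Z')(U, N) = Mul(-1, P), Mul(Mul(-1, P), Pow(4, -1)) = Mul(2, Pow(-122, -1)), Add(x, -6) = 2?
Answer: Rational(71244, 61) ≈ 1167.9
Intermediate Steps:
x = 8 (x = Add(6, 2) = 8)
Function('h')(A, R) = Add(18, R)
P = Rational(4, 61) (P = Mul(-4, Mul(2, Pow(-122, -1))) = Mul(-4, Mul(2, Rational(-1, 122))) = Mul(-4, Rational(-1, 61)) = Rational(4, 61) ≈ 0.065574)
Function('Z')(U, N) = Rational(-4, 61) (Function('Z')(U, N) = Mul(-1, Rational(4, 61)) = Rational(-4, 61))
Add(Function('Z')(Mul(398, Pow(624, -1)), Function('h')(11, -14)), Mul(-1, Mul(Function('C')(3, -85), x))) = Add(Rational(-4, 61), Mul(-1, Mul(Add(-61, -85), 8))) = Add(Rational(-4, 61), Mul(-1, Mul(-146, 8))) = Add(Rational(-4, 61), Mul(-1, -1168)) = Add(Rational(-4, 61), 1168) = Rational(71244, 61)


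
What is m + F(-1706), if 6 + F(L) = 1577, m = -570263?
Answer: -568692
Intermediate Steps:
F(L) = 1571 (F(L) = -6 + 1577 = 1571)
m + F(-1706) = -570263 + 1571 = -568692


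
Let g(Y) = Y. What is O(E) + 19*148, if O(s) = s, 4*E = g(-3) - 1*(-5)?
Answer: 5625/2 ≈ 2812.5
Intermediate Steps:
E = 1/2 (E = (-3 - 1*(-5))/4 = (-3 + 5)/4 = (1/4)*2 = 1/2 ≈ 0.50000)
O(E) + 19*148 = 1/2 + 19*148 = 1/2 + 2812 = 5625/2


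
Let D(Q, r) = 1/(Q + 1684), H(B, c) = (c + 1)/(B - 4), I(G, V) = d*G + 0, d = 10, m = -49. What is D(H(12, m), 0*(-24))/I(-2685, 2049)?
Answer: -1/45054300 ≈ -2.2195e-8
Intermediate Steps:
I(G, V) = 10*G (I(G, V) = 10*G + 0 = 10*G)
H(B, c) = (1 + c)/(-4 + B)
D(Q, r) = 1/(1684 + Q)
D(H(12, m), 0*(-24))/I(-2685, 2049) = 1/((1684 + (1 - 49)/(-4 + 12))*((10*(-2685)))) = 1/((1684 - 48/8)*(-26850)) = -1/26850/(1684 + (1/8)*(-48)) = -1/26850/(1684 - 6) = -1/26850/1678 = (1/1678)*(-1/26850) = -1/45054300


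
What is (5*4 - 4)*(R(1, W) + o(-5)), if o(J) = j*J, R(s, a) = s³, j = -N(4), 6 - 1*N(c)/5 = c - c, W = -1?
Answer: 2416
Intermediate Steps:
N(c) = 30 (N(c) = 30 - 5*(c - c) = 30 - 5*0 = 30 + 0 = 30)
j = -30 (j = -1*30 = -30)
o(J) = -30*J
(5*4 - 4)*(R(1, W) + o(-5)) = (5*4 - 4)*(1³ - 30*(-5)) = (20 - 4)*(1 + 150) = 16*151 = 2416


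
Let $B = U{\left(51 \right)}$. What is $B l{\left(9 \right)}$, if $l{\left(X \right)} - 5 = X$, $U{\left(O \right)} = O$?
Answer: $714$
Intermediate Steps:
$B = 51$
$l{\left(X \right)} = 5 + X$
$B l{\left(9 \right)} = 51 \left(5 + 9\right) = 51 \cdot 14 = 714$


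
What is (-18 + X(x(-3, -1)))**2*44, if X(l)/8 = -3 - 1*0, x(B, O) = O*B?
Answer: 77616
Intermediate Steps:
x(B, O) = B*O
X(l) = -24 (X(l) = 8*(-3 - 1*0) = 8*(-3 + 0) = 8*(-3) = -24)
(-18 + X(x(-3, -1)))**2*44 = (-18 - 24)**2*44 = (-42)**2*44 = 1764*44 = 77616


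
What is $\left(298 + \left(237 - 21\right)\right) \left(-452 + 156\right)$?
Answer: $-152144$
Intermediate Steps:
$\left(298 + \left(237 - 21\right)\right) \left(-452 + 156\right) = \left(298 + \left(237 - 21\right)\right) \left(-296\right) = \left(298 + 216\right) \left(-296\right) = 514 \left(-296\right) = -152144$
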